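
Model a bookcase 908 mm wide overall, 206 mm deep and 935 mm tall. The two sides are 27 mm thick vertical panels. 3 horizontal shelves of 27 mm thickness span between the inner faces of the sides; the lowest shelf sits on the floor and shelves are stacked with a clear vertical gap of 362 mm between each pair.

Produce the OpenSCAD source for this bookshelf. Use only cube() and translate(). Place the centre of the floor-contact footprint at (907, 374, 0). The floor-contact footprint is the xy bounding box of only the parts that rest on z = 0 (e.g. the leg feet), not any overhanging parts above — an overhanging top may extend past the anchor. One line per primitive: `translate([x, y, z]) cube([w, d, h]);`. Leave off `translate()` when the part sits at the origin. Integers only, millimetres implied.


translate([453, 271, 0]) cube([27, 206, 935]);
translate([1334, 271, 0]) cube([27, 206, 935]);
translate([480, 271, 0]) cube([854, 206, 27]);
translate([480, 271, 389]) cube([854, 206, 27]);
translate([480, 271, 778]) cube([854, 206, 27]);


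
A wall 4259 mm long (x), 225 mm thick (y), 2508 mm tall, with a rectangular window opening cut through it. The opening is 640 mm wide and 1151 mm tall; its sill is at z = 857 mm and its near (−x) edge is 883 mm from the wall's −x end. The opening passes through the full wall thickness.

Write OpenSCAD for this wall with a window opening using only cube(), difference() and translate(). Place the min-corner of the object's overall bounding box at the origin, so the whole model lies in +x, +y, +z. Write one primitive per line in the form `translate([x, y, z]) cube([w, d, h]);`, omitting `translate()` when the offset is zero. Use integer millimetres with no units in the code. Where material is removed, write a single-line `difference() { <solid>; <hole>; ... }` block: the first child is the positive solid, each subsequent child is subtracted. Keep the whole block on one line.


difference() { cube([4259, 225, 2508]); translate([883, 0, 857]) cube([640, 225, 1151]); }


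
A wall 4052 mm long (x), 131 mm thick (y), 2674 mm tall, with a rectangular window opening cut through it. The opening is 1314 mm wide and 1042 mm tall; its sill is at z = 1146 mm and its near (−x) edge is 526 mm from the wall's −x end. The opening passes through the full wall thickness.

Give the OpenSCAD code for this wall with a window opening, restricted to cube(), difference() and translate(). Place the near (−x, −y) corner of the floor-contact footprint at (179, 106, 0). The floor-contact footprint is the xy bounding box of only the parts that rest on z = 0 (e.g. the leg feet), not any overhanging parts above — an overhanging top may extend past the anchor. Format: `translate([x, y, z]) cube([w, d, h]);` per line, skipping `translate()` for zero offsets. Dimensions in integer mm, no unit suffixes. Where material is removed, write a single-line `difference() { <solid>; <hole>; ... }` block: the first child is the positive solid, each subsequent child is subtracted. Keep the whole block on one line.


difference() { translate([179, 106, 0]) cube([4052, 131, 2674]); translate([705, 106, 1146]) cube([1314, 131, 1042]); }


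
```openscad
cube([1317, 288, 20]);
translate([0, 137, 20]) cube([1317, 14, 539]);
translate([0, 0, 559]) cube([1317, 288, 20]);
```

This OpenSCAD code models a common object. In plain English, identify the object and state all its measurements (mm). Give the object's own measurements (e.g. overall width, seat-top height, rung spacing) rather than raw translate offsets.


An I-beam lying along x, 1317 mm long. Overall section height 579 mm. Two flanges 288 mm wide (y) and 20 mm thick, one on the floor and one at the top; a web 14 mm thick runs between them, centred on the flange width.


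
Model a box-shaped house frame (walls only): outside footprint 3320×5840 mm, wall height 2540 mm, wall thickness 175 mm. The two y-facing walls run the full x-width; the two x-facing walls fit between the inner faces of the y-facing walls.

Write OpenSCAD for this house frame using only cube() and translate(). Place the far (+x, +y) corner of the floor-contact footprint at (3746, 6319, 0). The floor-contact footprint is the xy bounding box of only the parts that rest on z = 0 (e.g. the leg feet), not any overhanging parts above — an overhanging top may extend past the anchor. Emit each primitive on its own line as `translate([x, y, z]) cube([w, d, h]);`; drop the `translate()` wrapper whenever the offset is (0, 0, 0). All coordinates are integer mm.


translate([426, 479, 0]) cube([3320, 175, 2540]);
translate([426, 6144, 0]) cube([3320, 175, 2540]);
translate([426, 654, 0]) cube([175, 5490, 2540]);
translate([3571, 654, 0]) cube([175, 5490, 2540]);


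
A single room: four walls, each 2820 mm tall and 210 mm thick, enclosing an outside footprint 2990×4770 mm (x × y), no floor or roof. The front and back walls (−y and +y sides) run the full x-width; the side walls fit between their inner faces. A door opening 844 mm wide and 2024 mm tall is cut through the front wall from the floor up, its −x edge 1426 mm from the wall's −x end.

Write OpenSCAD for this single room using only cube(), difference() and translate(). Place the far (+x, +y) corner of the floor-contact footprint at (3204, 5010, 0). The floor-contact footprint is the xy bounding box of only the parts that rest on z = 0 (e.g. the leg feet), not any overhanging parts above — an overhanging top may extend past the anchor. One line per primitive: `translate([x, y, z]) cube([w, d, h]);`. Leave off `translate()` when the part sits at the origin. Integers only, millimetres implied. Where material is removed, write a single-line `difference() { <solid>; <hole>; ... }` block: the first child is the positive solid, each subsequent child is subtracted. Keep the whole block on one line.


difference() { translate([214, 240, 0]) cube([2990, 210, 2820]); translate([1640, 240, 0]) cube([844, 210, 2024]); }
translate([214, 4800, 0]) cube([2990, 210, 2820]);
translate([214, 450, 0]) cube([210, 4350, 2820]);
translate([2994, 450, 0]) cube([210, 4350, 2820]);


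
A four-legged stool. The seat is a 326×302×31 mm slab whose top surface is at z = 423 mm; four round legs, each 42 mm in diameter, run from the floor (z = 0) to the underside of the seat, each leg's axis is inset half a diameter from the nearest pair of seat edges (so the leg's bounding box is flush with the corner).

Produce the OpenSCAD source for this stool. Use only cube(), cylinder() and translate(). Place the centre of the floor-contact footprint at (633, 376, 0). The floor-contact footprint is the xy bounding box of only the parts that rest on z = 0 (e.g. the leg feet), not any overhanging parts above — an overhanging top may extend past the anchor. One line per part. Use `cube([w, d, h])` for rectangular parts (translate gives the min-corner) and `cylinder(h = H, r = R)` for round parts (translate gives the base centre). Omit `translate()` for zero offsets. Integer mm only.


translate([470, 225, 392]) cube([326, 302, 31]);
translate([491, 246, 0]) cylinder(h = 392, r = 21);
translate([775, 246, 0]) cylinder(h = 392, r = 21);
translate([491, 506, 0]) cylinder(h = 392, r = 21);
translate([775, 506, 0]) cylinder(h = 392, r = 21);


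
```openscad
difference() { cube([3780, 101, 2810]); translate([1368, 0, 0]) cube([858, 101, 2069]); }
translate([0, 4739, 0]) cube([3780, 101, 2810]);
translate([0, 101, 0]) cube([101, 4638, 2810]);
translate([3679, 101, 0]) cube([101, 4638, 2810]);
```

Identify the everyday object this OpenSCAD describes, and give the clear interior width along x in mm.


A single room. The interior width is 3578 mm.

Four walls enclosing a rectangle with a door in the front wall — a room. Outside width 3780 minus two 101 mm walls gives 3578 mm.


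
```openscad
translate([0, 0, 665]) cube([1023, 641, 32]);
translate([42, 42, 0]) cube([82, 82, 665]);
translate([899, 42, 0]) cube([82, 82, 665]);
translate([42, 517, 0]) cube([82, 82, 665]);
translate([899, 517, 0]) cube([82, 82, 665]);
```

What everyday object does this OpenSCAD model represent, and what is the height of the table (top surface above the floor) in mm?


A table. The table height is 697 mm.

A 1023×641×32 slab sits at z = 665 on four 82 mm square posts — a table. The top surface is at 665 + 32 = 697 mm.


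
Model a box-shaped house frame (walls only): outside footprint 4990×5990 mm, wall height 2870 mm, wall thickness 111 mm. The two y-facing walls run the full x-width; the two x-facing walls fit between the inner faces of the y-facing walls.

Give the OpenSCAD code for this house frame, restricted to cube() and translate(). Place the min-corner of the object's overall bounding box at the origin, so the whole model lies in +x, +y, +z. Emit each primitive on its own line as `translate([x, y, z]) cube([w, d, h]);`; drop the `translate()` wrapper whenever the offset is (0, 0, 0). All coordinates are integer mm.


cube([4990, 111, 2870]);
translate([0, 5879, 0]) cube([4990, 111, 2870]);
translate([0, 111, 0]) cube([111, 5768, 2870]);
translate([4879, 111, 0]) cube([111, 5768, 2870]);


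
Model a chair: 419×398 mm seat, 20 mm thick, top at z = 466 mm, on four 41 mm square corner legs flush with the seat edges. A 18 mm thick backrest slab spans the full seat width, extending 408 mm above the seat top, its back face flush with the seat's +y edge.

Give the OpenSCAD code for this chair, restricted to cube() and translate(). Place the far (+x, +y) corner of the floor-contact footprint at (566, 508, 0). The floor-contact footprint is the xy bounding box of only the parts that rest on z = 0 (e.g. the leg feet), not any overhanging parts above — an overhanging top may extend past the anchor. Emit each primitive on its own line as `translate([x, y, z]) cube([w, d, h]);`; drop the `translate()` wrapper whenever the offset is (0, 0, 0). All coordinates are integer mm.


translate([147, 110, 446]) cube([419, 398, 20]);
translate([147, 110, 0]) cube([41, 41, 446]);
translate([525, 110, 0]) cube([41, 41, 446]);
translate([147, 467, 0]) cube([41, 41, 446]);
translate([525, 467, 0]) cube([41, 41, 446]);
translate([147, 490, 466]) cube([419, 18, 408]);


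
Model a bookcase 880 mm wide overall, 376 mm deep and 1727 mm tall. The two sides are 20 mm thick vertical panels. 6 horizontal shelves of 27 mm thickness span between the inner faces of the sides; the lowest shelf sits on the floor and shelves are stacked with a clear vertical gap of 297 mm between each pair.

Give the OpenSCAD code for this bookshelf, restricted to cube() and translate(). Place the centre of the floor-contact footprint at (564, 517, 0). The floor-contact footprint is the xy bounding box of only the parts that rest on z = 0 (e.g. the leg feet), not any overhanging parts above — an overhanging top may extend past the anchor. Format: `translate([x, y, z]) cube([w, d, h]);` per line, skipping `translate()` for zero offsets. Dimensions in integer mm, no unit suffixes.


translate([124, 329, 0]) cube([20, 376, 1727]);
translate([984, 329, 0]) cube([20, 376, 1727]);
translate([144, 329, 0]) cube([840, 376, 27]);
translate([144, 329, 324]) cube([840, 376, 27]);
translate([144, 329, 648]) cube([840, 376, 27]);
translate([144, 329, 972]) cube([840, 376, 27]);
translate([144, 329, 1296]) cube([840, 376, 27]);
translate([144, 329, 1620]) cube([840, 376, 27]);


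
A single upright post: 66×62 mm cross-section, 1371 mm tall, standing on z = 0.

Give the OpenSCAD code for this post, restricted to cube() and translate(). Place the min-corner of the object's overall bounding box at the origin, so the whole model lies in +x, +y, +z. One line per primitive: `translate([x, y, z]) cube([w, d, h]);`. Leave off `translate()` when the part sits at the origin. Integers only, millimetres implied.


cube([66, 62, 1371]);


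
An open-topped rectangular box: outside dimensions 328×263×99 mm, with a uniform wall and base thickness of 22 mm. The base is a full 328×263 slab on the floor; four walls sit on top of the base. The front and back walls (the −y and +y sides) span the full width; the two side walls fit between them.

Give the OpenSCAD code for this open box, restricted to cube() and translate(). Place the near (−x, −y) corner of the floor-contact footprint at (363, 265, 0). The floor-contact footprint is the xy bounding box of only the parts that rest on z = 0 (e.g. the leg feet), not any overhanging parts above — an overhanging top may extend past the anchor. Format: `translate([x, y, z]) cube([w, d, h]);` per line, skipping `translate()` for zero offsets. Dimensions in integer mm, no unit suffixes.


translate([363, 265, 0]) cube([328, 263, 22]);
translate([363, 265, 22]) cube([328, 22, 77]);
translate([363, 506, 22]) cube([328, 22, 77]);
translate([363, 287, 22]) cube([22, 219, 77]);
translate([669, 287, 22]) cube([22, 219, 77]);


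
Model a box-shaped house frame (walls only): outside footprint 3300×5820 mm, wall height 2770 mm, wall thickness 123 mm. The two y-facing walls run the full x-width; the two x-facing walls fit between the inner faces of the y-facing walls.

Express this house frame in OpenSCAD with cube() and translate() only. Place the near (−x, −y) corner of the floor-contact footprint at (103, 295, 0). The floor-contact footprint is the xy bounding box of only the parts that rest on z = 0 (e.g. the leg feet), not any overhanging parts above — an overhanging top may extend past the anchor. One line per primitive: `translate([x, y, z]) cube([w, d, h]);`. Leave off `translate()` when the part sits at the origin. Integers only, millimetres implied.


translate([103, 295, 0]) cube([3300, 123, 2770]);
translate([103, 5992, 0]) cube([3300, 123, 2770]);
translate([103, 418, 0]) cube([123, 5574, 2770]);
translate([3280, 418, 0]) cube([123, 5574, 2770]);


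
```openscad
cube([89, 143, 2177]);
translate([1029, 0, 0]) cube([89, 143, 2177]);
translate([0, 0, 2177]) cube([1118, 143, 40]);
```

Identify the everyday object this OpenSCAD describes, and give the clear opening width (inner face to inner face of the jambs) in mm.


A door frame. The clear opening width is 940 mm.

Two 2177 mm tall posts with a header on top — a door frame. The left jamb is 89 mm wide at x = 0; the right jamb starts at x = 1029. The clear opening is 1029 − 89 = 940 mm.


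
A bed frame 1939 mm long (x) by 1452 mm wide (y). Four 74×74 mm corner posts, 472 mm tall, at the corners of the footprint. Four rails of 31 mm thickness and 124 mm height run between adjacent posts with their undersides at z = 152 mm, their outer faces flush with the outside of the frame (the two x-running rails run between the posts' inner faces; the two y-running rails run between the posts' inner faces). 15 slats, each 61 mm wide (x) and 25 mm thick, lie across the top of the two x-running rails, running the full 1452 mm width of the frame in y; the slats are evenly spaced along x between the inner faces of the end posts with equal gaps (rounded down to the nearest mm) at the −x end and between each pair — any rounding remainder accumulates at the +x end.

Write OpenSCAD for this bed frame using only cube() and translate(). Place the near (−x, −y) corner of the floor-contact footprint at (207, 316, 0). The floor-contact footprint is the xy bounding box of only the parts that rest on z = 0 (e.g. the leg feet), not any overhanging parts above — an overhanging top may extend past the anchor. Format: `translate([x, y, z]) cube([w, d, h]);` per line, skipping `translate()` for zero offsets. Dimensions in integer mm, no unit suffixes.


// slat z = rail_z + rail_h = 152 + 124 = 276
// slat gap = ⌊(1791 − 15·61) / 16⌋ = 54
translate([207, 316, 0]) cube([74, 74, 472]);
translate([207, 1694, 0]) cube([74, 74, 472]);
translate([2072, 316, 0]) cube([74, 74, 472]);
translate([2072, 1694, 0]) cube([74, 74, 472]);
translate([281, 316, 152]) cube([1791, 31, 124]);
translate([281, 1737, 152]) cube([1791, 31, 124]);
translate([207, 390, 152]) cube([31, 1304, 124]);
translate([2115, 390, 152]) cube([31, 1304, 124]);
translate([335, 316, 276]) cube([61, 1452, 25]);
translate([450, 316, 276]) cube([61, 1452, 25]);
translate([565, 316, 276]) cube([61, 1452, 25]);
translate([680, 316, 276]) cube([61, 1452, 25]);
translate([795, 316, 276]) cube([61, 1452, 25]);
translate([910, 316, 276]) cube([61, 1452, 25]);
translate([1025, 316, 276]) cube([61, 1452, 25]);
translate([1140, 316, 276]) cube([61, 1452, 25]);
translate([1255, 316, 276]) cube([61, 1452, 25]);
translate([1370, 316, 276]) cube([61, 1452, 25]);
translate([1485, 316, 276]) cube([61, 1452, 25]);
translate([1600, 316, 276]) cube([61, 1452, 25]);
translate([1715, 316, 276]) cube([61, 1452, 25]);
translate([1830, 316, 276]) cube([61, 1452, 25]);
translate([1945, 316, 276]) cube([61, 1452, 25]);


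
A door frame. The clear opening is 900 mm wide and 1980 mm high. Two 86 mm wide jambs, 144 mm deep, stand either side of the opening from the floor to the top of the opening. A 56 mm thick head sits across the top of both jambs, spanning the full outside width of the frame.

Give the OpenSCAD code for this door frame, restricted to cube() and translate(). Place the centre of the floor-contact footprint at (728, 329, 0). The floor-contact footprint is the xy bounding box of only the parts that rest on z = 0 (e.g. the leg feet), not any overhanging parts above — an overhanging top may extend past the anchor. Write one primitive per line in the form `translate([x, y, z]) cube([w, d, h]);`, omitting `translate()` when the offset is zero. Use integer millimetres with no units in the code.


translate([192, 257, 0]) cube([86, 144, 1980]);
translate([1178, 257, 0]) cube([86, 144, 1980]);
translate([192, 257, 1980]) cube([1072, 144, 56]);


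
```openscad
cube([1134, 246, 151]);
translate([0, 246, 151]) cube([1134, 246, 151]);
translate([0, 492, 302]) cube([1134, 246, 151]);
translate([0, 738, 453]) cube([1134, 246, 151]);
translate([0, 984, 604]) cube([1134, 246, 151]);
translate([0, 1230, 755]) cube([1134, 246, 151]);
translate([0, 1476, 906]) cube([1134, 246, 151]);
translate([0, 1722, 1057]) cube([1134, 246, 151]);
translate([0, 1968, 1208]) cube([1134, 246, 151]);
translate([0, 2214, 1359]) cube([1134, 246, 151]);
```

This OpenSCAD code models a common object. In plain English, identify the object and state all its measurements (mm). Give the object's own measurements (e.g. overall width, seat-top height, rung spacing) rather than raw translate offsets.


A straight staircase of 10 solid steps. Each step is 1134 mm wide (x), 246 mm deep (y, the going) and 151 mm tall (the rise). The first step rests on the floor; each subsequent step sits one going further in +y and one rise higher in +z, directly behind and above the previous step with no overlap.


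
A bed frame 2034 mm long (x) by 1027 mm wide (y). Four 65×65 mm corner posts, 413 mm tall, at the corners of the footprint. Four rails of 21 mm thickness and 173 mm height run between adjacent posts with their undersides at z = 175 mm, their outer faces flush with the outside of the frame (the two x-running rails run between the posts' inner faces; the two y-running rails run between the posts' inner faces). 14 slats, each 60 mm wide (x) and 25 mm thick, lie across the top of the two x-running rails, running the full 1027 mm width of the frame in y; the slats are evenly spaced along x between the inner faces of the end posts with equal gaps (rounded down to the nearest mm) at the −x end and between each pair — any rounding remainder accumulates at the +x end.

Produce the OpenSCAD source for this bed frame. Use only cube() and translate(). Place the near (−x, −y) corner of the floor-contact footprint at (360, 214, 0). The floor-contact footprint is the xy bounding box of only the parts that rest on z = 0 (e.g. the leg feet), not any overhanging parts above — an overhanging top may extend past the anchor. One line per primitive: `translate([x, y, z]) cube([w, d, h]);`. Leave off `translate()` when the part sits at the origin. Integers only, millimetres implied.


translate([360, 214, 0]) cube([65, 65, 413]);
translate([360, 1176, 0]) cube([65, 65, 413]);
translate([2329, 214, 0]) cube([65, 65, 413]);
translate([2329, 1176, 0]) cube([65, 65, 413]);
translate([425, 214, 175]) cube([1904, 21, 173]);
translate([425, 1220, 175]) cube([1904, 21, 173]);
translate([360, 279, 175]) cube([21, 897, 173]);
translate([2373, 279, 175]) cube([21, 897, 173]);
translate([495, 214, 348]) cube([60, 1027, 25]);
translate([625, 214, 348]) cube([60, 1027, 25]);
translate([755, 214, 348]) cube([60, 1027, 25]);
translate([885, 214, 348]) cube([60, 1027, 25]);
translate([1015, 214, 348]) cube([60, 1027, 25]);
translate([1145, 214, 348]) cube([60, 1027, 25]);
translate([1275, 214, 348]) cube([60, 1027, 25]);
translate([1405, 214, 348]) cube([60, 1027, 25]);
translate([1535, 214, 348]) cube([60, 1027, 25]);
translate([1665, 214, 348]) cube([60, 1027, 25]);
translate([1795, 214, 348]) cube([60, 1027, 25]);
translate([1925, 214, 348]) cube([60, 1027, 25]);
translate([2055, 214, 348]) cube([60, 1027, 25]);
translate([2185, 214, 348]) cube([60, 1027, 25]);


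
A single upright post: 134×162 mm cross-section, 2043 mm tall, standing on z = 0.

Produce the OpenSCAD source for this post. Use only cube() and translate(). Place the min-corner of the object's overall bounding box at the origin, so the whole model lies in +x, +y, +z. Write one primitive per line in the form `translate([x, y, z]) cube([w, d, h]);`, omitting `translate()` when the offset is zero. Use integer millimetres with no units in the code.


cube([134, 162, 2043]);


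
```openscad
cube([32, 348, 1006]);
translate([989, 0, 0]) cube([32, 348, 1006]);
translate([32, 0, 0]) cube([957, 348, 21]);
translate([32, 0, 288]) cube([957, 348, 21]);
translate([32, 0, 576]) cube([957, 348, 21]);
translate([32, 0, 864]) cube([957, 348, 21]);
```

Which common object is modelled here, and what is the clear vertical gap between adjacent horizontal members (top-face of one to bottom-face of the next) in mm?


A bookshelf. The clear shelf gap is 267 mm.

Two tall side panels with 4 horizontal boards between them — a bookshelf. The first two shelf undersides are at z = 0 and z = 288; with shelf thickness 21, the clear gap is 288 − 0 − 21 = 267 mm.


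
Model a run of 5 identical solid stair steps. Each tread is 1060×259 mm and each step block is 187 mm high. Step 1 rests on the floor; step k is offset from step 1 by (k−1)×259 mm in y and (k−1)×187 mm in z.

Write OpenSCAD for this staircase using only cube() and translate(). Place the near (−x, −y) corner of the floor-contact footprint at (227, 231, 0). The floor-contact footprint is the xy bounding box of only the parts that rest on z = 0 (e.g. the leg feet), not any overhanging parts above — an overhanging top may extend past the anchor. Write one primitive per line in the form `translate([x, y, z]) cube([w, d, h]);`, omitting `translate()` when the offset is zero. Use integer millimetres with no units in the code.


translate([227, 231, 0]) cube([1060, 259, 187]);
translate([227, 490, 187]) cube([1060, 259, 187]);
translate([227, 749, 374]) cube([1060, 259, 187]);
translate([227, 1008, 561]) cube([1060, 259, 187]);
translate([227, 1267, 748]) cube([1060, 259, 187]);


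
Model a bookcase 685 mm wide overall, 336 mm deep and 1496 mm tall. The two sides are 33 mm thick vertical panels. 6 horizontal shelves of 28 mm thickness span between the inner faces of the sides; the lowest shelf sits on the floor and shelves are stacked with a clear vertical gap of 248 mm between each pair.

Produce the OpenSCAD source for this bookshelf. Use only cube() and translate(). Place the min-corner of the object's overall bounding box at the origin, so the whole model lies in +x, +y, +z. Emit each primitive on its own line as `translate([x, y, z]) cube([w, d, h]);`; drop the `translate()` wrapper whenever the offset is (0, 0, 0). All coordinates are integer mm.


cube([33, 336, 1496]);
translate([652, 0, 0]) cube([33, 336, 1496]);
translate([33, 0, 0]) cube([619, 336, 28]);
translate([33, 0, 276]) cube([619, 336, 28]);
translate([33, 0, 552]) cube([619, 336, 28]);
translate([33, 0, 828]) cube([619, 336, 28]);
translate([33, 0, 1104]) cube([619, 336, 28]);
translate([33, 0, 1380]) cube([619, 336, 28]);


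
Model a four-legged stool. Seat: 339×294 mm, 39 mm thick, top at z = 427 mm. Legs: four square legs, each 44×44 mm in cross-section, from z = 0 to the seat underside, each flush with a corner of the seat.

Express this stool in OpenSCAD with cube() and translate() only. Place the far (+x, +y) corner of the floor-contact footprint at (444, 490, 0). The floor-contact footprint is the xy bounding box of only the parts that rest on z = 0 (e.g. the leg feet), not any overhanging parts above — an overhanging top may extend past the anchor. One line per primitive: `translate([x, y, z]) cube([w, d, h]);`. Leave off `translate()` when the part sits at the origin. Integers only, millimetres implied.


translate([105, 196, 388]) cube([339, 294, 39]);
translate([105, 196, 0]) cube([44, 44, 388]);
translate([400, 196, 0]) cube([44, 44, 388]);
translate([105, 446, 0]) cube([44, 44, 388]);
translate([400, 446, 0]) cube([44, 44, 388]);


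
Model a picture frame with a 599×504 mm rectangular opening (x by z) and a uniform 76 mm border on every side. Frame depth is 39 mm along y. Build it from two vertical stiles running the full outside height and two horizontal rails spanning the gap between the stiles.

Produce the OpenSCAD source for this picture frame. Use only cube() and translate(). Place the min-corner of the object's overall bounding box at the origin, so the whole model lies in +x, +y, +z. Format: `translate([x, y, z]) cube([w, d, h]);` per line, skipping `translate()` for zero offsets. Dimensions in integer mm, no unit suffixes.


cube([76, 39, 656]);
translate([675, 0, 0]) cube([76, 39, 656]);
translate([76, 0, 0]) cube([599, 39, 76]);
translate([76, 0, 580]) cube([599, 39, 76]);


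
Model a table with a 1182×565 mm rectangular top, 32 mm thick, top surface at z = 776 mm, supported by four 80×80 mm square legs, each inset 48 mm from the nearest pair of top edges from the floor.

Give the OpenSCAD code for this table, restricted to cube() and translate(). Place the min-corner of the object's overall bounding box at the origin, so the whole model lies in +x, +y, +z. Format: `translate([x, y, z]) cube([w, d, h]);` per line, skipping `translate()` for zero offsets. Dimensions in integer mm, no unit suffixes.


translate([0, 0, 744]) cube([1182, 565, 32]);
translate([48, 48, 0]) cube([80, 80, 744]);
translate([1054, 48, 0]) cube([80, 80, 744]);
translate([48, 437, 0]) cube([80, 80, 744]);
translate([1054, 437, 0]) cube([80, 80, 744]);


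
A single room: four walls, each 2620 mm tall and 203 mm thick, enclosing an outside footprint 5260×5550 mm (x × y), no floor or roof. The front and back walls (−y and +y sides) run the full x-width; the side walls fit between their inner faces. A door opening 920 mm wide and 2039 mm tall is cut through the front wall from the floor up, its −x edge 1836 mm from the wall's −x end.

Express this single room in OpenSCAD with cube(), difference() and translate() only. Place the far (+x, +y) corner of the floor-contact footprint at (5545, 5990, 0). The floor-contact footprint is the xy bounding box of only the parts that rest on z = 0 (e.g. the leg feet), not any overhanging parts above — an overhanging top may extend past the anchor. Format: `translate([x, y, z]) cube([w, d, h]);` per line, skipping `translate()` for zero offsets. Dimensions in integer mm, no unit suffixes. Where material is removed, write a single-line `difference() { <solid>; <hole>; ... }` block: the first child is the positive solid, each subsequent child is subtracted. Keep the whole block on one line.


difference() { translate([285, 440, 0]) cube([5260, 203, 2620]); translate([2121, 440, 0]) cube([920, 203, 2039]); }
translate([285, 5787, 0]) cube([5260, 203, 2620]);
translate([285, 643, 0]) cube([203, 5144, 2620]);
translate([5342, 643, 0]) cube([203, 5144, 2620]);


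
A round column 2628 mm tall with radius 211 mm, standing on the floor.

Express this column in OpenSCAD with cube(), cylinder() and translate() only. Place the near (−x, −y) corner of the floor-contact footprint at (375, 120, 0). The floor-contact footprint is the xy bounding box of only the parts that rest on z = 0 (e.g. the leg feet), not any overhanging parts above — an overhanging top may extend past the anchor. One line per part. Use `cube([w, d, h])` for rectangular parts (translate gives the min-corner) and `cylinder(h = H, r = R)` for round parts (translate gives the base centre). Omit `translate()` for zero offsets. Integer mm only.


translate([586, 331, 0]) cylinder(h = 2628, r = 211);


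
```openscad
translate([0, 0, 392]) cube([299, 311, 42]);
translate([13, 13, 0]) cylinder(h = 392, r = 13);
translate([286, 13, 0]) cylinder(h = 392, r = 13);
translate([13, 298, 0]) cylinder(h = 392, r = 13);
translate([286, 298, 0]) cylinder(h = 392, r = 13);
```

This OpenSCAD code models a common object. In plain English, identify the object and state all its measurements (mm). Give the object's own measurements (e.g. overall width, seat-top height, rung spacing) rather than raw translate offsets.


A four-legged stool. The seat is a 299×311×42 mm slab whose top surface is at z = 434 mm; four round legs, each 26 mm in diameter, run from the floor (z = 0) to the underside of the seat, each leg's axis is inset half a diameter from the nearest pair of seat edges (so the leg's bounding box is flush with the corner).


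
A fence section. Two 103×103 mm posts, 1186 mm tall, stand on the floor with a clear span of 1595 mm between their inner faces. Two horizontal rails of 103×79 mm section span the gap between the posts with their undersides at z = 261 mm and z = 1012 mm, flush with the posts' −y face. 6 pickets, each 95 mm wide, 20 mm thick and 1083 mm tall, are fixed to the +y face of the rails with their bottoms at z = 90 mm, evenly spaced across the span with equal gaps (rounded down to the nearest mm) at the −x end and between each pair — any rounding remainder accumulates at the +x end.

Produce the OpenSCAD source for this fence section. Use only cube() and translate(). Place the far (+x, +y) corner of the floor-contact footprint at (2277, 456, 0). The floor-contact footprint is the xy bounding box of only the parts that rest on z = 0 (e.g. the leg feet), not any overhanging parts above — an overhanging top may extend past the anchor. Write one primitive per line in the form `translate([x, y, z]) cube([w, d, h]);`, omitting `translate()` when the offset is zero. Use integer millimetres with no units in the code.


translate([476, 353, 0]) cube([103, 103, 1186]);
translate([2174, 353, 0]) cube([103, 103, 1186]);
translate([579, 353, 261]) cube([1595, 103, 79]);
translate([579, 353, 1012]) cube([1595, 103, 79]);
translate([725, 456, 90]) cube([95, 20, 1083]);
translate([966, 456, 90]) cube([95, 20, 1083]);
translate([1207, 456, 90]) cube([95, 20, 1083]);
translate([1448, 456, 90]) cube([95, 20, 1083]);
translate([1689, 456, 90]) cube([95, 20, 1083]);
translate([1930, 456, 90]) cube([95, 20, 1083]);


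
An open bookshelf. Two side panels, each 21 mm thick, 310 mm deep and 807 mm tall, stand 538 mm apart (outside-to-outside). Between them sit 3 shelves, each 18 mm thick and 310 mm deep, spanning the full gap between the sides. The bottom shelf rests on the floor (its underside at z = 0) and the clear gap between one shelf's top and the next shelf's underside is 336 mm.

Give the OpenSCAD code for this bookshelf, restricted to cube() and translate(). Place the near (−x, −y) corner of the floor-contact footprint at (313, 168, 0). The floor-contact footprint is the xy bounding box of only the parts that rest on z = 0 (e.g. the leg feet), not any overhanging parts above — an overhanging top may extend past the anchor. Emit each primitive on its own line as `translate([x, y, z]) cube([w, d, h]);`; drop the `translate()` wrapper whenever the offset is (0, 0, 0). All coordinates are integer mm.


translate([313, 168, 0]) cube([21, 310, 807]);
translate([830, 168, 0]) cube([21, 310, 807]);
translate([334, 168, 0]) cube([496, 310, 18]);
translate([334, 168, 354]) cube([496, 310, 18]);
translate([334, 168, 708]) cube([496, 310, 18]);


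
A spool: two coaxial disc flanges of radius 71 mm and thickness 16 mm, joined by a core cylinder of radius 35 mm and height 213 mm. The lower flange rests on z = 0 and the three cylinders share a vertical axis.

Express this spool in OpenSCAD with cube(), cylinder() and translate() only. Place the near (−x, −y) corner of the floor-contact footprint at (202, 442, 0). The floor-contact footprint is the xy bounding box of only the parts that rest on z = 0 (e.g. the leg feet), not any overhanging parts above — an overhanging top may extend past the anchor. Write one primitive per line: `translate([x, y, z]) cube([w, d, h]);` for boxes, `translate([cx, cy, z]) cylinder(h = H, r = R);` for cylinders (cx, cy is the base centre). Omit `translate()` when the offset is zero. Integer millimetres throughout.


translate([273, 513, 0]) cylinder(h = 16, r = 71);
translate([273, 513, 16]) cylinder(h = 213, r = 35);
translate([273, 513, 229]) cylinder(h = 16, r = 71);


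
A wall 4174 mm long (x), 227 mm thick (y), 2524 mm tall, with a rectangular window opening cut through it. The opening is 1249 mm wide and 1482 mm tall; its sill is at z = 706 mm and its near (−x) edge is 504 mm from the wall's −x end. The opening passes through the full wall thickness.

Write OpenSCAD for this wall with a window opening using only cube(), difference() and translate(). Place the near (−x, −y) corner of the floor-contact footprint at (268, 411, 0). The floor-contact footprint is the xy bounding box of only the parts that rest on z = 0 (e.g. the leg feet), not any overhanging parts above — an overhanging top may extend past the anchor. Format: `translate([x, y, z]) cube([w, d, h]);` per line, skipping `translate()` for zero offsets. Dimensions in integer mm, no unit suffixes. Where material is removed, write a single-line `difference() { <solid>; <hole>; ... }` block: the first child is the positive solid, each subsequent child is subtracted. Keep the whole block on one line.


difference() { translate([268, 411, 0]) cube([4174, 227, 2524]); translate([772, 411, 706]) cube([1249, 227, 1482]); }


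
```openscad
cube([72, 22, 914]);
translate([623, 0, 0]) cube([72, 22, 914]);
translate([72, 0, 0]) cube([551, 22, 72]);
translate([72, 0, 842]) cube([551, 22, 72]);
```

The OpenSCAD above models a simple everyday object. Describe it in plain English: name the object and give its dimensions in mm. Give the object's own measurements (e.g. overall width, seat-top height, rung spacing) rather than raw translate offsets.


A rectangular picture frame lying in the x–z plane (depth along y). The opening is 551 mm wide (x) by 770 mm tall (z), surrounded by a border 72 mm wide on all four sides. The frame is 22 mm deep and is made of two full-height vertical stiles with two horizontal rails fitted between them.


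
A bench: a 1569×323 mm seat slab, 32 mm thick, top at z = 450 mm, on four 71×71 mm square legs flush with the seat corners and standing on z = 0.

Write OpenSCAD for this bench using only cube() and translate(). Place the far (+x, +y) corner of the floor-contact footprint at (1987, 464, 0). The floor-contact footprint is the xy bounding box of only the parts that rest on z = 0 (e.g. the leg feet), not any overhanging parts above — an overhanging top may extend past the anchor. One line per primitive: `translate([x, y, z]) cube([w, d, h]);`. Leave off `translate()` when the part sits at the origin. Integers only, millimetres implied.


translate([418, 141, 418]) cube([1569, 323, 32]);
translate([418, 141, 0]) cube([71, 71, 418]);
translate([418, 393, 0]) cube([71, 71, 418]);
translate([1916, 141, 0]) cube([71, 71, 418]);
translate([1916, 393, 0]) cube([71, 71, 418]);


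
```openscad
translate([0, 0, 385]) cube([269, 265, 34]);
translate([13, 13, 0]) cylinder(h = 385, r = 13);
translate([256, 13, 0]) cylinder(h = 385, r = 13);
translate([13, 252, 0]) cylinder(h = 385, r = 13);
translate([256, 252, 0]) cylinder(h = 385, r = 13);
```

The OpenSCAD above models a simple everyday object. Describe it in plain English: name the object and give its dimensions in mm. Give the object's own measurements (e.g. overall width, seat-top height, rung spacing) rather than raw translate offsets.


A four-legged stool. The seat is a 269×265×34 mm slab whose top surface is at z = 419 mm; four round legs, each 26 mm in diameter, run from the floor (z = 0) to the underside of the seat, each leg's axis is inset half a diameter from the nearest pair of seat edges (so the leg's bounding box is flush with the corner).


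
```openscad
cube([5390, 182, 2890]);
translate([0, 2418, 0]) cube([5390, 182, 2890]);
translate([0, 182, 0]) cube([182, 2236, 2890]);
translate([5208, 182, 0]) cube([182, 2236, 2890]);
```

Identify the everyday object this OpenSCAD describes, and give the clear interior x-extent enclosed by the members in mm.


A house (or room) frame. The interior width is 5026 mm.

Four 2890 mm walls enclosing a rectangle with no floor or roof — a room or house frame. Outside width is 5390 mm and wall thickness is 182 mm, so the interior width is 5390 − 2 × 182 = 5026 mm.


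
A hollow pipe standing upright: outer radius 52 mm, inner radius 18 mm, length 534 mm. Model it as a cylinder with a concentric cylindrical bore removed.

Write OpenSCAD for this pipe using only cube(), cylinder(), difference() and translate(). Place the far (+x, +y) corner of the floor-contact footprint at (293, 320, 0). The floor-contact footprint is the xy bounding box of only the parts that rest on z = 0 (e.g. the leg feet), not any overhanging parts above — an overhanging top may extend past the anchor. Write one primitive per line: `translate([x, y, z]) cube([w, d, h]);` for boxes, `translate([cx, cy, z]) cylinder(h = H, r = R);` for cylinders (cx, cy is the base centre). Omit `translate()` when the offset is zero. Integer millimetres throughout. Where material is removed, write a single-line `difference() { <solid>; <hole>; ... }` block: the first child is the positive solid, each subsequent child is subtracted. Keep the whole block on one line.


difference() { translate([241, 268, 0]) cylinder(h = 534, r = 52); translate([241, 268, 0]) cylinder(h = 534, r = 18); }


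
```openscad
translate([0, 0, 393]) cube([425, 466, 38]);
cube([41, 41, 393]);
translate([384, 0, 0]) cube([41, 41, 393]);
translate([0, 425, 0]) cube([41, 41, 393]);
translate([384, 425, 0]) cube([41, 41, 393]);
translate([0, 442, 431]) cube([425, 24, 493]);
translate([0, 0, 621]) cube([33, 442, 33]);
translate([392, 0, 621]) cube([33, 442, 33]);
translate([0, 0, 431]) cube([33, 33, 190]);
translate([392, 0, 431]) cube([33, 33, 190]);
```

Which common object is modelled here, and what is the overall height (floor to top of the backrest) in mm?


A chair. The overall height is 924 mm.

A slab on four corner posts with a tall panel at the back — a chair. The seat slab sits at z = 393 with thickness 38, and the 493 mm backrest starts at the seat top, so the overall height is 393 + 38 + 493 = 924 mm.


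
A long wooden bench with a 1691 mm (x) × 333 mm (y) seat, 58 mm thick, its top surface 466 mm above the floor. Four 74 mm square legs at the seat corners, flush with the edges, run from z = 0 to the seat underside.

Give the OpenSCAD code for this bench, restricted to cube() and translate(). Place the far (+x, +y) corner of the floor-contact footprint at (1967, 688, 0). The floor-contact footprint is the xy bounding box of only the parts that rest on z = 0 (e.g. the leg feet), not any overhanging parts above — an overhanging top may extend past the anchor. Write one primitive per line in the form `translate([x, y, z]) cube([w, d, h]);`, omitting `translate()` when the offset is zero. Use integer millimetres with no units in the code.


// leg_h = 466 − 58 = 408
translate([276, 355, 408]) cube([1691, 333, 58]);
translate([276, 355, 0]) cube([74, 74, 408]);
translate([276, 614, 0]) cube([74, 74, 408]);
translate([1893, 355, 0]) cube([74, 74, 408]);
translate([1893, 614, 0]) cube([74, 74, 408]);
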